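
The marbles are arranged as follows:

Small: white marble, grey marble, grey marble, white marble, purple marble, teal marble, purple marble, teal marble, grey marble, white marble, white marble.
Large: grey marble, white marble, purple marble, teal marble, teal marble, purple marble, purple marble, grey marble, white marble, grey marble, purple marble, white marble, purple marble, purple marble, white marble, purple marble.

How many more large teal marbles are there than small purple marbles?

large teal marbles: 2.
small purple marbles: 2.
2 − 2 = 0.

0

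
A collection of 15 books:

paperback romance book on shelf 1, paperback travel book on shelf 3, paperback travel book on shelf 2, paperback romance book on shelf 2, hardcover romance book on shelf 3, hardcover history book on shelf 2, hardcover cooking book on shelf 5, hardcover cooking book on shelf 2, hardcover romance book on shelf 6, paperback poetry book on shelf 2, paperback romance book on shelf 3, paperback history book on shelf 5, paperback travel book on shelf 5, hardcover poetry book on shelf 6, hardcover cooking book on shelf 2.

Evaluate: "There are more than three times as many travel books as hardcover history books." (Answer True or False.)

|travel books| = 3.
|hardcover history books| = 1.
The claim requires 3 > 3 × 1 = 3, which does not hold.

False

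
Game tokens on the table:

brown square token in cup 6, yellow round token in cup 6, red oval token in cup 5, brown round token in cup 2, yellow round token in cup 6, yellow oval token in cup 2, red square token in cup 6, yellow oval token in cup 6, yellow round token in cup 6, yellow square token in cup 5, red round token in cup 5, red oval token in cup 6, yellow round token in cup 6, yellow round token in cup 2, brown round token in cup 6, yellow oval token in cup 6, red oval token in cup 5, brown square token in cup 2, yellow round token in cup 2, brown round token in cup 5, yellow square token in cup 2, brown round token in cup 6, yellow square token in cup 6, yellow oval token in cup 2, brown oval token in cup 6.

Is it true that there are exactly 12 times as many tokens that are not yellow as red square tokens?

True

|tokens that are not yellow| = 12.
|red square tokens| = 1.
The claim requires 12 = 12 × 1 = 12, which holds.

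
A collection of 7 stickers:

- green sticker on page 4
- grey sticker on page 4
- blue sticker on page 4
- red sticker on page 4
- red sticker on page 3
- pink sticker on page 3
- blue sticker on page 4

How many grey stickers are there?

1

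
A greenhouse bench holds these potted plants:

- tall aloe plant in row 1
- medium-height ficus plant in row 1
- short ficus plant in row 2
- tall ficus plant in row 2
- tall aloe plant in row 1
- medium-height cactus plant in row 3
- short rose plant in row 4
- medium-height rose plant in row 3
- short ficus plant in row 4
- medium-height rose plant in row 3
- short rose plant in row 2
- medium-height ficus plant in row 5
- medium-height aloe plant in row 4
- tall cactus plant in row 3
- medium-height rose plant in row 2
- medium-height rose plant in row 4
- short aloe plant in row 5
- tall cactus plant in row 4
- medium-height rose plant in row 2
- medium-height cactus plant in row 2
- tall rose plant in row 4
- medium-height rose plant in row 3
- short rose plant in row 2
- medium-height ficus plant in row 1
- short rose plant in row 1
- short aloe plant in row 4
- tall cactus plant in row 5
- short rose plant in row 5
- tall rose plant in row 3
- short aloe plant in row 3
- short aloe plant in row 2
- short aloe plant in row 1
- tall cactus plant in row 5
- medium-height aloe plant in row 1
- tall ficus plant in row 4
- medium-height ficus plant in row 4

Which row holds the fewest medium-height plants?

row 5

Counts by row (restricted to medium-height plants): row 3→4, row 4→3, row 1→3, row 2→3, row 5→1.
The minimum is 1, held uniquely by row 5.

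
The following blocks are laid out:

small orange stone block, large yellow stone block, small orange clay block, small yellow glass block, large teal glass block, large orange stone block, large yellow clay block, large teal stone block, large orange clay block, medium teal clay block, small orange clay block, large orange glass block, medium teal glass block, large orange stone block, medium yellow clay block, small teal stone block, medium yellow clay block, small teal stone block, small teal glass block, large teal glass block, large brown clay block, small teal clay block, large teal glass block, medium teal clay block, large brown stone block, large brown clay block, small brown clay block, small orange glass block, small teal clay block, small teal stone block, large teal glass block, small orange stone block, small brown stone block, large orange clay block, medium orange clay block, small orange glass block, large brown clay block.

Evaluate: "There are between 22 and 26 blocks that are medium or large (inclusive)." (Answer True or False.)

True

|blocks that are medium or large| = 22.
The claim requires 22 ≤ 22 ≤ 26, which holds.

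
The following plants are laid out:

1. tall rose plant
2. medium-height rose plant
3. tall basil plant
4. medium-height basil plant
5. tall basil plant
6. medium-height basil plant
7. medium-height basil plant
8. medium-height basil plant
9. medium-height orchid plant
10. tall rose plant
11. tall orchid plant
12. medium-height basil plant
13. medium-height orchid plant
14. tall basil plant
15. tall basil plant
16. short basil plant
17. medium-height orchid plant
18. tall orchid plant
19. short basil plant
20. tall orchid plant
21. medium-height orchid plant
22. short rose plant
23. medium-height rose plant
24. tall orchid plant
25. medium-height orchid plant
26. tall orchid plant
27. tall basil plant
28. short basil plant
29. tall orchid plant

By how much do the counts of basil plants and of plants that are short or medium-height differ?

3

basil plants: 13. plants that are short or medium-height: 16.
|13 − 16| = 16 − 13 = 3.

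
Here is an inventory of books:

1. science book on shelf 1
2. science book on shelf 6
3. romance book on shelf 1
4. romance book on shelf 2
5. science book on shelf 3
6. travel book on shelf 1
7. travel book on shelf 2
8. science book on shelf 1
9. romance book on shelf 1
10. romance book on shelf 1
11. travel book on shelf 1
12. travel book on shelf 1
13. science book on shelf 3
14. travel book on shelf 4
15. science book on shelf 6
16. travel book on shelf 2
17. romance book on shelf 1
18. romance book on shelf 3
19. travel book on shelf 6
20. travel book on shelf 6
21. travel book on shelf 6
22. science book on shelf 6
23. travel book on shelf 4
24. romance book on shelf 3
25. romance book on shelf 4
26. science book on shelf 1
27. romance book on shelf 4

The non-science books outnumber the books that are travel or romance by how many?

0

non-science books: 19.
books that are travel or romance: 19.
19 − 19 = 0.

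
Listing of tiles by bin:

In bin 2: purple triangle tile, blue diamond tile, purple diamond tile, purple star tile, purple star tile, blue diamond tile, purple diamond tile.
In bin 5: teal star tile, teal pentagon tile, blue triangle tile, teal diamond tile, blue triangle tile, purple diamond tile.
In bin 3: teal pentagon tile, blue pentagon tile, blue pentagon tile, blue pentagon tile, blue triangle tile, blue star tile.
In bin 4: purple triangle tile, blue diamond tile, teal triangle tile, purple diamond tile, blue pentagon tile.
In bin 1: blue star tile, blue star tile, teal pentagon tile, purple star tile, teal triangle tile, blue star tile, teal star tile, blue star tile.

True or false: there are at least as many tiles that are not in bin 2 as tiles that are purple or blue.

True

|tiles that are not in bin 2| = 25.
|tiles that are purple or blue| = 24.
The claim requires 25 ≥ 24, which holds.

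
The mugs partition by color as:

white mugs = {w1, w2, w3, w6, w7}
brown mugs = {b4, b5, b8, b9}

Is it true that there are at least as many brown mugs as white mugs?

False

|brown mugs| = 4.
|white mugs| = 5.
The claim requires 4 ≥ 5, which does not hold.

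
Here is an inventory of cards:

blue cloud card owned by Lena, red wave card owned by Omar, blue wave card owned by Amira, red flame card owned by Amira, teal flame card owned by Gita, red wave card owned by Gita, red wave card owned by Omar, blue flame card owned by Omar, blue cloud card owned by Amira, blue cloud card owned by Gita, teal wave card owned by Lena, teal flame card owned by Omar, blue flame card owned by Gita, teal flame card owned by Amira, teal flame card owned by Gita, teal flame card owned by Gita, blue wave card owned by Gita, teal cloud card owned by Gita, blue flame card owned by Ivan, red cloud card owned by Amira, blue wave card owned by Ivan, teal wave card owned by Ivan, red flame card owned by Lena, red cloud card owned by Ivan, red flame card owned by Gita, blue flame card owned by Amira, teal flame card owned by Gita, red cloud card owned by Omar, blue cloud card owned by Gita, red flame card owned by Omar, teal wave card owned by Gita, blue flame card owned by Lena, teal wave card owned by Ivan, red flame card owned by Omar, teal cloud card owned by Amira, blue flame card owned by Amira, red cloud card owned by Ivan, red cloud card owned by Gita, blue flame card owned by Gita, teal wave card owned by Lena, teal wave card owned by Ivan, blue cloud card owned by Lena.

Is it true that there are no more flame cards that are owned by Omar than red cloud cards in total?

True

|flame cards owned by Omar| = 4.
|red cloud cards| = 5.
The claim requires 4 ≤ 5, which holds.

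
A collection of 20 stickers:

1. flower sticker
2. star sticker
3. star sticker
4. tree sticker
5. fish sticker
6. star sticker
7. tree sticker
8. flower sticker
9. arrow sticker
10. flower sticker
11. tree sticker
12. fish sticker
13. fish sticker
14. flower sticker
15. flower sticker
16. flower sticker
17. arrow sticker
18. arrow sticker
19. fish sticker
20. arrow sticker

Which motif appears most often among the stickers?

Counts by motif: flower 6, fish 4, arrow 4, star 3, tree 3.
The maximum is 6, held uniquely by flower.

flower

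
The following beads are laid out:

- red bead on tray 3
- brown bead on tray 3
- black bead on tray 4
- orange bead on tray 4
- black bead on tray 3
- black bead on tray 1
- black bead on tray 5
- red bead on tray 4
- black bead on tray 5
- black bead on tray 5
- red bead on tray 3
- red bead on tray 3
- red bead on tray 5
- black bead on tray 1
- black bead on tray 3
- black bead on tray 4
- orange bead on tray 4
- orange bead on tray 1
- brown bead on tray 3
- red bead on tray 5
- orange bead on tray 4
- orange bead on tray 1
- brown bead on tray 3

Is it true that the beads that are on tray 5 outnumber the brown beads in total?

There are 5 beads on tray 5.
There are 3 brown beads.
The claim requires 5 > 3, which holds.

True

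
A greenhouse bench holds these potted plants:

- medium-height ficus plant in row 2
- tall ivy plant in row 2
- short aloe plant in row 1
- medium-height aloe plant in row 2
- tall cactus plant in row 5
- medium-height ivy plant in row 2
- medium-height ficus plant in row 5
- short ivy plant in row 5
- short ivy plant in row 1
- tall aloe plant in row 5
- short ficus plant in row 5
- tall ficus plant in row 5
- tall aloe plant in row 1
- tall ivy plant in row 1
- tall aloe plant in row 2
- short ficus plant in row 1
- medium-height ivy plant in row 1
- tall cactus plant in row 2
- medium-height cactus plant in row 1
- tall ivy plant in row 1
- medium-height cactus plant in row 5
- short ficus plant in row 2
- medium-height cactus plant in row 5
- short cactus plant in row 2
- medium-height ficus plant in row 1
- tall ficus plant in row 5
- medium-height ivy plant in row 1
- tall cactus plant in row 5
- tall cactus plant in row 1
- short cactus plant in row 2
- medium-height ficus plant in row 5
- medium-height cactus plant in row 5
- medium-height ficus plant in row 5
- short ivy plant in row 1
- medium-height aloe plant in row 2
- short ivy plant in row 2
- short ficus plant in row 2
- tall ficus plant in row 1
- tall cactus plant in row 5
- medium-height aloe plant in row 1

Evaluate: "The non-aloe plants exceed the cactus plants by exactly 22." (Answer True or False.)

There are 33 non-aloe plants.
There are 11 cactus plants.
The claim requires 33 − 11 (= 22) to equal 22, which holds.

True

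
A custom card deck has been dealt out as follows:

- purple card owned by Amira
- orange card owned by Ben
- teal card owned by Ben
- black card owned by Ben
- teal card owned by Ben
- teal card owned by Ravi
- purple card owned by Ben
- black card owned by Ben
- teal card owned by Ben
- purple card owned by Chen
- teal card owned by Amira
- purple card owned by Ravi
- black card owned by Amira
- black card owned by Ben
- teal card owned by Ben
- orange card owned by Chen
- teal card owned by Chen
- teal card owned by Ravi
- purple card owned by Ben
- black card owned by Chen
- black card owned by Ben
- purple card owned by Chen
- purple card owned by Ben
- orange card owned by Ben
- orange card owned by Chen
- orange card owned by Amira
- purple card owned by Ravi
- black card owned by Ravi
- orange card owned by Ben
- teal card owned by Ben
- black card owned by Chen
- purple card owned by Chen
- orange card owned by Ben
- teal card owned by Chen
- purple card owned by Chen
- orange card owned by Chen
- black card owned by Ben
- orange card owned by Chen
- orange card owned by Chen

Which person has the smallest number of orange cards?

Ravi

Counts by player (restricted to orange cards): Chen→5, Ben→4, Amira→1, Ravi→0.
The minimum is 0, held uniquely by Ravi.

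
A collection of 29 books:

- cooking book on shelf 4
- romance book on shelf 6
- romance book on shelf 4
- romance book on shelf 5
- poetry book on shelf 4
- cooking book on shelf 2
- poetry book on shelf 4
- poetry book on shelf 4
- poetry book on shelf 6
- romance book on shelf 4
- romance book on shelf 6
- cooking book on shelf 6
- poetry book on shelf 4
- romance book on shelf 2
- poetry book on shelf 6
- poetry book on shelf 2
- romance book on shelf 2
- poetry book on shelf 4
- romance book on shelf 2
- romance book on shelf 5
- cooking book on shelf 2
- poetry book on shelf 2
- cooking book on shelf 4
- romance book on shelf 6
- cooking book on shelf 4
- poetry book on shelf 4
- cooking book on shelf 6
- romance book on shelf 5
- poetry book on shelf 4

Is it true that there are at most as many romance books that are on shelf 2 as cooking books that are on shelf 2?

False

There are 3 romance books on shelf 2.
There are 2 cooking books on shelf 2.
The claim requires 3 ≤ 2, which does not hold.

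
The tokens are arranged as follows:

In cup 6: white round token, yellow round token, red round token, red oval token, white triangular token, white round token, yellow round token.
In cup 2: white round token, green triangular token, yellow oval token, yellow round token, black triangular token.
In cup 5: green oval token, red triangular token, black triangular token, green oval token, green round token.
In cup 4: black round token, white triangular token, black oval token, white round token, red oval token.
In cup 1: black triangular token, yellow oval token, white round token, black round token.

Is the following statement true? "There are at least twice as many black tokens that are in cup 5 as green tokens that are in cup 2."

False

black tokens in cup 5: 1.
green tokens in cup 2: 1.
The claim requires 1 ≥ 2 × 1 = 2, which does not hold.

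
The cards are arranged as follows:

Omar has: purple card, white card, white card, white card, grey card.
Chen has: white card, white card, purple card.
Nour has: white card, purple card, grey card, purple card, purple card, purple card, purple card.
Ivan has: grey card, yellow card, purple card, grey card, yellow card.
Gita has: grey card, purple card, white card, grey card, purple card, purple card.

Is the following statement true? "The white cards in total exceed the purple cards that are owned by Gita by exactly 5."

white cards: 7.
purple cards owned by Gita: 3.
The claim requires 7 − 3 (= 4) to equal 5, which does not hold.

False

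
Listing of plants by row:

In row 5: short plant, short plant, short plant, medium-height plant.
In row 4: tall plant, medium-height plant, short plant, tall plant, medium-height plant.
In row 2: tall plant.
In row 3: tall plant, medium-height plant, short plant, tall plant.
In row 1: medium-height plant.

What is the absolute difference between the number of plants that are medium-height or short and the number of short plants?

5

plants that are medium-height or short: 10. short plants: 5.
|10 − 5| = 10 − 5 = 5.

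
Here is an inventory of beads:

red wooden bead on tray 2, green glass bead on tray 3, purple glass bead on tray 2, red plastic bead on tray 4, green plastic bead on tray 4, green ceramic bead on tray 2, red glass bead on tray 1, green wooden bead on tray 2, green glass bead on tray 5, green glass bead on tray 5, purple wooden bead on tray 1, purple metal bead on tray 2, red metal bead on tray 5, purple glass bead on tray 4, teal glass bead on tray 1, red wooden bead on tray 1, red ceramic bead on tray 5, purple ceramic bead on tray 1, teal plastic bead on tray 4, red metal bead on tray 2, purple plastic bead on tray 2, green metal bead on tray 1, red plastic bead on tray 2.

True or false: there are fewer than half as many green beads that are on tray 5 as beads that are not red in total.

|green beads on tray 5| = 2.
|beads that are not red| = 15.
The claim requires 2 × 2 = 4 < 15, which holds.

True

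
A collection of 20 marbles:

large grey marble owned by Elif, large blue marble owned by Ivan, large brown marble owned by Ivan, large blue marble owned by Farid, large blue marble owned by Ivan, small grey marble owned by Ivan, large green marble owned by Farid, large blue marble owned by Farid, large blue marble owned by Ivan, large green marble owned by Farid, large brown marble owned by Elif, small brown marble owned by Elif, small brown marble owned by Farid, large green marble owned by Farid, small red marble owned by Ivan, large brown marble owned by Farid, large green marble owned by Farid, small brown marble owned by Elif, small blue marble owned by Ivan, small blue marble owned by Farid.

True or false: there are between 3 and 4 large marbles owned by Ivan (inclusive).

True

|large marbles owned by Ivan| = 4.
The claim requires 3 ≤ 4 ≤ 4, which holds.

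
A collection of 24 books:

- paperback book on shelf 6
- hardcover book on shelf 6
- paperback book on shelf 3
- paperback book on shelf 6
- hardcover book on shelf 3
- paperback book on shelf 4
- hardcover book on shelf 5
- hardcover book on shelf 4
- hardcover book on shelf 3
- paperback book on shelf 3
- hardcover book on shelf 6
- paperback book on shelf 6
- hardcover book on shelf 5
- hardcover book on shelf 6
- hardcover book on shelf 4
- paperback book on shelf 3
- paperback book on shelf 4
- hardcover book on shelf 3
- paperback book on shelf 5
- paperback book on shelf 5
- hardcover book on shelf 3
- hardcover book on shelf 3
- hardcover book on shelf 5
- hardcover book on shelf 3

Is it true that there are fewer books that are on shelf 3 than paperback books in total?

|books on shelf 3| = 9.
|paperback books| = 10.
The claim requires 9 < 10, which holds.

True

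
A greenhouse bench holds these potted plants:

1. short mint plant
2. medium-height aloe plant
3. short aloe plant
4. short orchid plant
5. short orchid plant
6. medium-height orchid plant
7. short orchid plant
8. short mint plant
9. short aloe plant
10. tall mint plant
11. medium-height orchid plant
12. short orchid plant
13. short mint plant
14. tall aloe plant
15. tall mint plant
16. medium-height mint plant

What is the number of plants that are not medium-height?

12

Total plants: 16; with the excluded value: 4; remaining 16 − 4 = 12.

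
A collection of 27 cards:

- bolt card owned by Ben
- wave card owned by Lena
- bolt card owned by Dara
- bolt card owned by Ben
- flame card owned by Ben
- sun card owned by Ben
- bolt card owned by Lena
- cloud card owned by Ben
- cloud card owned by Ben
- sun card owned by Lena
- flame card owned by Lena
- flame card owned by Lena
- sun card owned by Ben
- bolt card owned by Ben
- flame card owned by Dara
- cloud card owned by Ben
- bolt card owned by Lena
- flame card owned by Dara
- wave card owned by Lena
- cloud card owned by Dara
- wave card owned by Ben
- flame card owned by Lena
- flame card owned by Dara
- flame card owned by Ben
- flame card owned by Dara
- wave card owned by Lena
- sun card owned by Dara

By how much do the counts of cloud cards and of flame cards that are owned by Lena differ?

1

cloud cards: 4. flame cards owned by Lena: 3.
|4 − 3| = 4 − 3 = 1.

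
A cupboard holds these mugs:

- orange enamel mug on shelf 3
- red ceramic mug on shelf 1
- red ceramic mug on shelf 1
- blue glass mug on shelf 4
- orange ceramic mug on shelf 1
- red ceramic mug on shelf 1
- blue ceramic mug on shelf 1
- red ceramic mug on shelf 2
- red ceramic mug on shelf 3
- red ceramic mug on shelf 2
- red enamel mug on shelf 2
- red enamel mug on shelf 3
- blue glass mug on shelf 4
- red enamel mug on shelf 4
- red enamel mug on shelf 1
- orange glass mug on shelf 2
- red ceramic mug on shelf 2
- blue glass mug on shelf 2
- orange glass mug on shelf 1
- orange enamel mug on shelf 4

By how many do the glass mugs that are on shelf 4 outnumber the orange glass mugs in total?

0

glass mugs on shelf 4: 2.
orange glass mugs: 2.
2 − 2 = 0.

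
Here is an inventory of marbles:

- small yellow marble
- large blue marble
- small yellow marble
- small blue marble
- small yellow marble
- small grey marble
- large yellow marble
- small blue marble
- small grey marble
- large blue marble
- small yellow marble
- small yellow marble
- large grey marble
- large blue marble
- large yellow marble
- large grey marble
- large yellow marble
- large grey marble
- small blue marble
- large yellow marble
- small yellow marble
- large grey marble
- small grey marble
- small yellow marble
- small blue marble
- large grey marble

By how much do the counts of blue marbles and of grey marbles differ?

1

blue marbles: 7. grey marbles: 8.
|7 − 8| = 8 − 7 = 1.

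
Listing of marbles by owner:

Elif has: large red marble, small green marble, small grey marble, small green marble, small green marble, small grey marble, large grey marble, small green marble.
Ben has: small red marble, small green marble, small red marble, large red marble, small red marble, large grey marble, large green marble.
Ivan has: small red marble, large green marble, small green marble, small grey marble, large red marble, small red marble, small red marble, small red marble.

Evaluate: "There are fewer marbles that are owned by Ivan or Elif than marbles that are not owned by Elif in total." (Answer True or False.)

|marbles owned by Ivan or Elif| = 16.
|marbles that are not owned by Elif| = 15.
The claim requires 16 < 15, which does not hold.

False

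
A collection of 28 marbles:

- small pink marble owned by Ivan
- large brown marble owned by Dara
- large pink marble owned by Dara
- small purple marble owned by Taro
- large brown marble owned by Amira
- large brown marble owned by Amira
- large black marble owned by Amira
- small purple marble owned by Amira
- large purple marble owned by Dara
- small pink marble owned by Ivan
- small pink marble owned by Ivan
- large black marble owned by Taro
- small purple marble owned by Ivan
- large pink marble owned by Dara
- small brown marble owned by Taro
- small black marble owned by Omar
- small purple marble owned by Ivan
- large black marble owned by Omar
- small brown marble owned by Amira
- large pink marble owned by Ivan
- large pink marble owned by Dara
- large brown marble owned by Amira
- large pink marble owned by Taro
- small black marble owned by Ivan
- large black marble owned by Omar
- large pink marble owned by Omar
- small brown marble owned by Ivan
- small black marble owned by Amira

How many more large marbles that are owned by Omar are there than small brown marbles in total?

0

large marbles owned by Omar: 3.
small brown marbles: 3.
3 − 3 = 0.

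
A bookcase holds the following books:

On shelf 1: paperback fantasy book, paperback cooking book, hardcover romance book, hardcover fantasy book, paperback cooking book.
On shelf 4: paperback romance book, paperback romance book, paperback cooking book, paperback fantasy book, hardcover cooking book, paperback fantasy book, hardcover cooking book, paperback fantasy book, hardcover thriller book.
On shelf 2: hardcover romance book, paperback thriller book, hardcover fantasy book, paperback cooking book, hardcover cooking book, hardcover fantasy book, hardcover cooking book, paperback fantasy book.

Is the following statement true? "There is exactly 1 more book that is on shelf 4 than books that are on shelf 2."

|books on shelf 4| = 9.
|books on shelf 2| = 8.
The claim requires 9 − 8 (= 1) to equal 1, which holds.

True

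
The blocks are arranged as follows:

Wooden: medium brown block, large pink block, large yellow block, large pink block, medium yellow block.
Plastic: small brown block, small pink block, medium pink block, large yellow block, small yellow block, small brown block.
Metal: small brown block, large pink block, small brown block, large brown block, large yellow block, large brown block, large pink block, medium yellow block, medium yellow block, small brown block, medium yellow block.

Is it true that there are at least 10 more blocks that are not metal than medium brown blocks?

True

There are 11 blocks that are not metal.
There is 1 medium brown block.
The claim requires 11 − 1 = 10 ≥ 10, which holds.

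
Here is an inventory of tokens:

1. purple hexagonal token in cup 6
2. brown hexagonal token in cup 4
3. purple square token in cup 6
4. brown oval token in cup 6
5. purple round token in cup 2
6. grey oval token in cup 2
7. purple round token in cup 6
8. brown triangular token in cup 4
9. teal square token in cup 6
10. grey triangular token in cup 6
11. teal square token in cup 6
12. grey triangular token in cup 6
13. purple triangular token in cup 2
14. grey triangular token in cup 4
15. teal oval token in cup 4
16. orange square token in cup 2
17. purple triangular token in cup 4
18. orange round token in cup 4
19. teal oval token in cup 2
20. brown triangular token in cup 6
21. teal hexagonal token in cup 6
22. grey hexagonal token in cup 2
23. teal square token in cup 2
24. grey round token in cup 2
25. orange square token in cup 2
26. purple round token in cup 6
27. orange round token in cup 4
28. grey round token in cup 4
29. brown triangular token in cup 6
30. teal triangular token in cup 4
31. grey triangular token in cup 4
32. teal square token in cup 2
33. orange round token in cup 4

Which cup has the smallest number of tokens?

cup 2

Counts by cup: cup 6→12, cup 4→11, cup 2→10.
The minimum is 10, held uniquely by cup 2.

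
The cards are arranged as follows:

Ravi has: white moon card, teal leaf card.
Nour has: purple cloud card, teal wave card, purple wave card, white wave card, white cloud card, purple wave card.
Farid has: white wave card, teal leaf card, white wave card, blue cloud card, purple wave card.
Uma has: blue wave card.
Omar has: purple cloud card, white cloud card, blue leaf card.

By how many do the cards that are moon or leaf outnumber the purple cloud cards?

cards that are moon or leaf: 4.
purple cloud cards: 2.
4 − 2 = 2.

2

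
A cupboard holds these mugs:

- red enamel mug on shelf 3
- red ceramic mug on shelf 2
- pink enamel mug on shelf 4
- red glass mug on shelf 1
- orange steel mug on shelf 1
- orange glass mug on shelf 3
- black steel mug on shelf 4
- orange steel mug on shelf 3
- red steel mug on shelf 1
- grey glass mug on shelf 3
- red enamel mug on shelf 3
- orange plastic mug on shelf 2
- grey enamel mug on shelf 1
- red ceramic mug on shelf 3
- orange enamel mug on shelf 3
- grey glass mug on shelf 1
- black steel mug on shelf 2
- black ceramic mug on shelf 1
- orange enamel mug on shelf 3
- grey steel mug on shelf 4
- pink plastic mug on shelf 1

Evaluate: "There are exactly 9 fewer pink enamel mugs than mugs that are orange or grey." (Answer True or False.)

True

There is 1 pink enamel mug.
There are 10 mugs that are orange or grey.
The claim requires 10 − 1 (= 9) to equal 9, which holds.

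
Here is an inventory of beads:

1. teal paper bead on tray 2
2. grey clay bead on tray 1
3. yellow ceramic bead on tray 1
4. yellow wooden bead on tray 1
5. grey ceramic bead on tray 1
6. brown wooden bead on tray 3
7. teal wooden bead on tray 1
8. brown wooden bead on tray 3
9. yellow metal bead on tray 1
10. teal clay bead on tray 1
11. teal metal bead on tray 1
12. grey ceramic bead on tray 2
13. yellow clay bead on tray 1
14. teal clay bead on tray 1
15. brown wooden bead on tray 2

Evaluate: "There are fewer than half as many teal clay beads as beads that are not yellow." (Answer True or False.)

There are 2 teal clay beads.
There are 11 beads that are not yellow.
The claim requires 2 × 2 = 4 < 11, which holds.

True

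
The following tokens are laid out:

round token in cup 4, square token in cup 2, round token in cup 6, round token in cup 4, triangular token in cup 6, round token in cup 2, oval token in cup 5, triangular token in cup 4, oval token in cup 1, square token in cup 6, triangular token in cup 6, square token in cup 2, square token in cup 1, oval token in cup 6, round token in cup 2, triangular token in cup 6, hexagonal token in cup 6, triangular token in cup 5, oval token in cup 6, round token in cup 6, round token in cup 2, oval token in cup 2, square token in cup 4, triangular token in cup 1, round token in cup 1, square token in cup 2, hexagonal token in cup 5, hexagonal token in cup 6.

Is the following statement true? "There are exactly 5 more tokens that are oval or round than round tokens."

tokens that are oval or round: 13.
round tokens: 8.
The claim requires 13 − 8 (= 5) to equal 5, which holds.

True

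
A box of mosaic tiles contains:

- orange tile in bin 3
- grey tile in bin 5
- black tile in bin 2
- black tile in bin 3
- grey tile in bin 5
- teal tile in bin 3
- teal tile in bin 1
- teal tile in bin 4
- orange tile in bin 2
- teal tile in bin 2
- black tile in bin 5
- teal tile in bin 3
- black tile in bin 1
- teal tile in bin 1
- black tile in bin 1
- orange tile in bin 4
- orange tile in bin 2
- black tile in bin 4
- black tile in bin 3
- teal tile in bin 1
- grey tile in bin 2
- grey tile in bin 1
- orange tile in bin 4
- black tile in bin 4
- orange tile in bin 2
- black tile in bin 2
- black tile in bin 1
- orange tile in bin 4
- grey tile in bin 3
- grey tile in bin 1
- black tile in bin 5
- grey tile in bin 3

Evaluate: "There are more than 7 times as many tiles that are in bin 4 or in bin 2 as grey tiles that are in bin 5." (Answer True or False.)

False

tiles in bin 4 or in bin 2: 13.
grey tiles in bin 5: 2.
The claim requires 13 > 7 × 2 = 14, which does not hold.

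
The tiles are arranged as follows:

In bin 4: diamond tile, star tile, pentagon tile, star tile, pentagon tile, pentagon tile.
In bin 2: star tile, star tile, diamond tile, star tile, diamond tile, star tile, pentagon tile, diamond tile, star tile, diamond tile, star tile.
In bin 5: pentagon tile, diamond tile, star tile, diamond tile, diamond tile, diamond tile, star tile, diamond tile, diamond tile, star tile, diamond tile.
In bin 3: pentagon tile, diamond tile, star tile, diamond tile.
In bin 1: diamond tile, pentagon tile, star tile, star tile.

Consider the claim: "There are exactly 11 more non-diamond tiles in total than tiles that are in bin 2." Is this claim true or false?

non-diamond tiles: 21.
tiles in bin 2: 11.
The claim requires 21 − 11 (= 10) to equal 11, which does not hold.

False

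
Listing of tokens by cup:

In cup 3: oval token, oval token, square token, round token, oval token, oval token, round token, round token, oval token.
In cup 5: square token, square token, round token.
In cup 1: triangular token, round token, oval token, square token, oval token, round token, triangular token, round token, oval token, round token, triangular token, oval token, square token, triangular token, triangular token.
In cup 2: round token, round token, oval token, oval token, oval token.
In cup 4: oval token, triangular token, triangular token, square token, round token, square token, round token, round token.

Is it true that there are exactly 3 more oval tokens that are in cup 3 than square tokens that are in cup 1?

True

oval tokens in cup 3: 5.
square tokens in cup 1: 2.
The claim requires 5 − 2 (= 3) to equal 3, which holds.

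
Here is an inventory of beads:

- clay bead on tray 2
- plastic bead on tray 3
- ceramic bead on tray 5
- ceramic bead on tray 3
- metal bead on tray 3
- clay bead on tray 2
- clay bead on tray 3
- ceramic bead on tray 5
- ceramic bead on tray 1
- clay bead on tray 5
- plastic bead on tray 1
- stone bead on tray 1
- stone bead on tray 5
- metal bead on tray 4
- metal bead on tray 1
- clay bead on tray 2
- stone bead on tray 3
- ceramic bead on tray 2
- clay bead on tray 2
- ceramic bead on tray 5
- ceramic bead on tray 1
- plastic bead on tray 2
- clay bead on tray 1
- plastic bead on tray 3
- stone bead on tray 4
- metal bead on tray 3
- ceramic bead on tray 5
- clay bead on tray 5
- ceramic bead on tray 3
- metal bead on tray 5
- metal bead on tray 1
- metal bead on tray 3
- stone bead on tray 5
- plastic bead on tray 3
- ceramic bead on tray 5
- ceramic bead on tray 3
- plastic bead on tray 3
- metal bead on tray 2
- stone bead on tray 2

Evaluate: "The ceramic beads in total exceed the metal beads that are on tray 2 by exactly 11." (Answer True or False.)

There are 11 ceramic beads.
There is 1 metal bead on tray 2.
The claim requires 11 − 1 (= 10) to equal 11, which does not hold.

False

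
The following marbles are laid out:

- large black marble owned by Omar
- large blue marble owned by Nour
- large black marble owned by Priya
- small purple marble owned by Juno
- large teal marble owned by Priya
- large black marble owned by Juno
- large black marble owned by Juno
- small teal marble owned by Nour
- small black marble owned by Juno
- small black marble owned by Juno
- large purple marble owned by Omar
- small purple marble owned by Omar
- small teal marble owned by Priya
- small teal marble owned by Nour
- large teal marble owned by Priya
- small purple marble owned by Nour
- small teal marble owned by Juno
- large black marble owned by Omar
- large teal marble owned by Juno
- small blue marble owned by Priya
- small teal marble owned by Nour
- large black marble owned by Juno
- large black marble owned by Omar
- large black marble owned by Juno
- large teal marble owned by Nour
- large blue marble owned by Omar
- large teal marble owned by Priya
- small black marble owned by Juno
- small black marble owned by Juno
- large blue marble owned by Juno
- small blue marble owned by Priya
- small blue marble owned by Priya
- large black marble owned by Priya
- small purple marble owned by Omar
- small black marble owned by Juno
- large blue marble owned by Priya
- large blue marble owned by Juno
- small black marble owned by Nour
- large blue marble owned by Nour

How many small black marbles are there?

6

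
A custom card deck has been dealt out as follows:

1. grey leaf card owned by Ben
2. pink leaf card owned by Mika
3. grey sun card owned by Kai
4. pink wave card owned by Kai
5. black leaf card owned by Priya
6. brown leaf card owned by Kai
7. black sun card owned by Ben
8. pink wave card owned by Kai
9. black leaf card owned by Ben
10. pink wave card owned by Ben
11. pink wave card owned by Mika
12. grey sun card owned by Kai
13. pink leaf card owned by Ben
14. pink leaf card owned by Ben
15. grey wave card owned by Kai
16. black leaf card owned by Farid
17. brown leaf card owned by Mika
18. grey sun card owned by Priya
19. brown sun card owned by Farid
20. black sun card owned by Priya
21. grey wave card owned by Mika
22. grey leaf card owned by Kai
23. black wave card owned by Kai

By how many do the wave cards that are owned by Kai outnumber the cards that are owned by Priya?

wave cards owned by Kai: 4.
cards owned by Priya: 3.
4 − 3 = 1.

1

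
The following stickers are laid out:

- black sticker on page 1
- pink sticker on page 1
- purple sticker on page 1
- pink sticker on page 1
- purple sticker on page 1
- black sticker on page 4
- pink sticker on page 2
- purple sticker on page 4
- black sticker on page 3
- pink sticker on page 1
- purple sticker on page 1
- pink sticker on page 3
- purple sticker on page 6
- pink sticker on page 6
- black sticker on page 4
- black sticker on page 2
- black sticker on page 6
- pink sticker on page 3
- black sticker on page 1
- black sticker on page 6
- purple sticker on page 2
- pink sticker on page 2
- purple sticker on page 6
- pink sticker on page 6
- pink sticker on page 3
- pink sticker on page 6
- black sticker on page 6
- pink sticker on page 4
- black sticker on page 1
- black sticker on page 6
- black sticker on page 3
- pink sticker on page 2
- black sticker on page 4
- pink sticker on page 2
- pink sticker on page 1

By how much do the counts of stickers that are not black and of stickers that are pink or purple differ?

0

stickers that are not black: 22. stickers that are pink or purple: 22.
|22 − 22| = 22 − 22 = 0.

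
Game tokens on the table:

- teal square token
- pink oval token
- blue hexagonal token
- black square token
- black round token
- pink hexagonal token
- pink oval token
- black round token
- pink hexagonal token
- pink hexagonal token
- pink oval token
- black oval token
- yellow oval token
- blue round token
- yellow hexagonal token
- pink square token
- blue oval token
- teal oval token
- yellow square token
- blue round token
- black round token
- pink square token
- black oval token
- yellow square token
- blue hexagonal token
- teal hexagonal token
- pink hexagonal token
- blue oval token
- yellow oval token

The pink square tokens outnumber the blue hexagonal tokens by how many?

pink square tokens: 2.
blue hexagonal tokens: 2.
2 − 2 = 0.

0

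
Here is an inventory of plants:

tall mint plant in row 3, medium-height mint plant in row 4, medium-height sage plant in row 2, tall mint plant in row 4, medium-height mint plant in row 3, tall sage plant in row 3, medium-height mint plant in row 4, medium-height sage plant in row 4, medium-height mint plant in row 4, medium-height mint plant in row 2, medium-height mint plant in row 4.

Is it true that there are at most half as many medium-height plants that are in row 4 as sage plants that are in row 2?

False

medium-height plants in row 4: 5.
sage plants in row 2: 1.
The claim requires 2 × 5 = 10 ≤ 1, which does not hold.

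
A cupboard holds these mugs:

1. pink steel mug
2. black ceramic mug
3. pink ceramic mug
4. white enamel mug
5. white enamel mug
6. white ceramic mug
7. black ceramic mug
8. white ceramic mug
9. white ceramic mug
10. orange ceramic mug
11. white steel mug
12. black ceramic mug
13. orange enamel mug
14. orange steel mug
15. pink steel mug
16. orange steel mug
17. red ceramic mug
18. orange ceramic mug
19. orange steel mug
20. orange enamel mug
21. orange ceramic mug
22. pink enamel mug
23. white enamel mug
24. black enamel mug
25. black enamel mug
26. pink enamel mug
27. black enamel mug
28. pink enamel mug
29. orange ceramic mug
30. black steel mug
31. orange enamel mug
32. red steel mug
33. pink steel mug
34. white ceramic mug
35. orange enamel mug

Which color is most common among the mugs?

orange

Counts by color: orange 11, white 8, pink 7, black 7, red 2.
The maximum is 11, held uniquely by orange.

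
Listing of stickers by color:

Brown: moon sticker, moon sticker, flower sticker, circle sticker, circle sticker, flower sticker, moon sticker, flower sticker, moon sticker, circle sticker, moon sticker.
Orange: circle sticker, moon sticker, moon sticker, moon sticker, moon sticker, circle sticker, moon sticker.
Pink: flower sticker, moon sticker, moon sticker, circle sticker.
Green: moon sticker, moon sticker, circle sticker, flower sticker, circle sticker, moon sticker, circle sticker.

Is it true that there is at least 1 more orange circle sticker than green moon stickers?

|orange circle stickers| = 2.
|green moon stickers| = 3.
The claim requires 2 − 3 = -1 ≥ 1, which does not hold.

False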